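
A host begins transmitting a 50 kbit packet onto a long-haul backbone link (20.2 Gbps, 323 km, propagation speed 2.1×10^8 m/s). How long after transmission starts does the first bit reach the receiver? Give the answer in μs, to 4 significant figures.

1538 μs

First bit experiences only propagation delay: d/s = 323000/210000000 = 1538 μs.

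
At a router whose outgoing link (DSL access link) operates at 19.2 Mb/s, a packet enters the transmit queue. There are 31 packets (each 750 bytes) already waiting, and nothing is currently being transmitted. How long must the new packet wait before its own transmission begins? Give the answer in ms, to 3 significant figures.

9.69 ms

Each queued packet: L/R = 6000/19200000 = 0.3125 ms.
31 queued → 9.6875 ms.
Queuing delay = 9.69 ms.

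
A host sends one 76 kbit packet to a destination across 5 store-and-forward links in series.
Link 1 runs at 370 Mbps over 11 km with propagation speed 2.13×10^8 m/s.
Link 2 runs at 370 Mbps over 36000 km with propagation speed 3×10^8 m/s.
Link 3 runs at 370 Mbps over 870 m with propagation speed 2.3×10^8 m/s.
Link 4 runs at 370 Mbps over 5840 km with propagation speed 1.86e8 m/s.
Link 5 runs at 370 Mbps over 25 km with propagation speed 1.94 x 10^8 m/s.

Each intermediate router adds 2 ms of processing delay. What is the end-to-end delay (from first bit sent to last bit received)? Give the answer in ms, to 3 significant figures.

L = 76000 bits.
Transmission delay per hop = L/R = 76000/370000000 = 0.205405 ms; 5 hops → 1.02703 ms.
Propagation delays (d/s per hop): 0.0516432, 120, 0.00378261, 31.3978, 0.128866 ms; sum = 151.582 ms.
Processing at 4 router(s): 4 × 2 ms = 8 ms.
End-to-end = 161 ms.

161 ms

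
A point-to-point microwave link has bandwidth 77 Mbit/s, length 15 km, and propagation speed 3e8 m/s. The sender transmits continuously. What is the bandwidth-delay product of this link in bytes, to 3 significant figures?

Propagation delay = 15000 / 300000000 = 5e-05 s.
BDP = R × t_prop = 77000000 × 5e-05 = 3850 bits.
In bytes: 3850/8 = 481 bytes.

481 bytes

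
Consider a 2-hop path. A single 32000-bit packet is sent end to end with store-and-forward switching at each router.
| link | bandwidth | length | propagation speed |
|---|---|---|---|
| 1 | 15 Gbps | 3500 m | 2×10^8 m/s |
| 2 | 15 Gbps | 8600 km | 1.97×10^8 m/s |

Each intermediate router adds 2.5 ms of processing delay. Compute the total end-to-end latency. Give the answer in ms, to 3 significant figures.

Transmission delay per hop = L/R = 32000/15000000000 = 0.00213333 ms; 2 hops → 0.00426667 ms.
Propagation delays (d/s per hop): 0.0175, 43.6548 ms; sum = 43.6723 ms.
Processing at 1 router(s): 1 × 2.5 ms = 2.5 ms.
End-to-end = 46.2 ms.

46.2 ms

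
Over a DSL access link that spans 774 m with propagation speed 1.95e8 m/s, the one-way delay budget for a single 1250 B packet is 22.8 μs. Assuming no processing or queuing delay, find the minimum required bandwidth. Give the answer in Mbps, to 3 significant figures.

L = 10000 bits.
Propagation delay = 774 / 195000000 = 3.96923 μs.
Transmission budget = 22.8 − 3.96923 = 18.8308 μs.
R ≥ L / t_tx = 10000 bits / 1.88308e-05 s = 531 Mbps.

531 Mbps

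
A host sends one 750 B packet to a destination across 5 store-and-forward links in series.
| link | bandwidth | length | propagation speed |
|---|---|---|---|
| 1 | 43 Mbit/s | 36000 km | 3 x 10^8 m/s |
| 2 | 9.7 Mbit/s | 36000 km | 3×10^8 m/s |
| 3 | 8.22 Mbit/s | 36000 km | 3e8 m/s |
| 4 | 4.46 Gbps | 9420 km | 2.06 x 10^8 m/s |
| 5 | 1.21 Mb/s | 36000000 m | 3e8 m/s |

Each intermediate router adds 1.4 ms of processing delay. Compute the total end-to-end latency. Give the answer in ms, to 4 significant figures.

537.8 ms

L = 750 × 8 = 6000 bits.
Transmission delays (L/R per hop): 0.139535, 0.618557, 0.729927, 0.00134529, 4.95868 ms; sum = 6.44804 ms.
Propagation delays (d/s per hop): 120, 120, 120, 45.7282, 120 ms; sum = 525.728 ms.
Processing at 4 router(s): 4 × 1.4 ms = 5.6 ms.
End-to-end = 537.8 ms.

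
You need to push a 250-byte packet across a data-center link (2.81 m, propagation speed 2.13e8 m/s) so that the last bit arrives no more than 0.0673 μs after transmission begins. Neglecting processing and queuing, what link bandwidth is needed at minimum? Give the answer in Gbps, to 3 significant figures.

L = 2000 bits.
Propagation delay = 2.81 / 213000000 = 0.0131925 μs.
Transmission budget = 0.0673 − 0.0131925 = 0.0541075 μs.
R ≥ L / t_tx = 2000 bits / 5.41075e-08 s = 37.0 Gbps.

37.0 Gbps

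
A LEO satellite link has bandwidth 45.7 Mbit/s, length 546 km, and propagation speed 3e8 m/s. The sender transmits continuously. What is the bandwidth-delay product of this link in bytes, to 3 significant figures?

Propagation delay = 546000 / 300000000 = 0.00182 s.
BDP = R × t_prop = 45700000 × 0.00182 = 83174 bits.
In bytes: 83174/8 = 10400 bytes.

10400 bytes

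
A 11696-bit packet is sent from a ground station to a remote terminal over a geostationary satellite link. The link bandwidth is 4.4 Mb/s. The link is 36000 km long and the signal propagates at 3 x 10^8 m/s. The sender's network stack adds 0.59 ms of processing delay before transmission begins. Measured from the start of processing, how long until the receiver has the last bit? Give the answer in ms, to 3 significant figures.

123 ms

Transmission delay = L/R = 11696 / 4400000 = 2.65818 ms.
Propagation delay = d/s = 36000000 m / 300000000 m/s = 120 ms.
Plus processing delay 0.59 ms = 0.59 ms.
Total = 123 ms.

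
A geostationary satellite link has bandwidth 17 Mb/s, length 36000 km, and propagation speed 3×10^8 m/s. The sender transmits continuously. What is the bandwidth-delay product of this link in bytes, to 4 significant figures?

Propagation delay = 36000000 / 300000000 = 0.12 s.
BDP = R × t_prop = 17000000 × 0.12 = 2040000 bits.
In bytes: 2040000/8 = 255000 bytes.

255000 bytes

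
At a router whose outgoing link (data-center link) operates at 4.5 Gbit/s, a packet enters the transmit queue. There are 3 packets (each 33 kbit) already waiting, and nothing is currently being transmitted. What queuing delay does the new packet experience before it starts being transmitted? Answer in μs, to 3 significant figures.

22.0 μs

Each queued packet: L/R = 33000/4500000000 = 7.33333 μs.
3 queued → 22 μs.
Queuing delay = 22.0 μs.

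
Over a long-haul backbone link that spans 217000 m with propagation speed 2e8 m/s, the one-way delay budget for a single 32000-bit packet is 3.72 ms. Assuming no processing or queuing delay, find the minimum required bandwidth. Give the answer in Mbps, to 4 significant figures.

Propagation delay = 217000 / 200000000 = 1.085 ms.
Transmission budget = 3.72 − 1.085 = 2.635 ms.
R ≥ L / t_tx = 32000 bits / 0.002635 s = 12.14 Mbps.

12.14 Mbps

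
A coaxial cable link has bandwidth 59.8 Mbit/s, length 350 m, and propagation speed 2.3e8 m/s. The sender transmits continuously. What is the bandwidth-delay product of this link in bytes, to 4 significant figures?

11.38 bytes

Propagation delay = 350 / 2.3e+08 = 1.52174e-06 s.
BDP = R × t_prop = 59800000 × 1.52174e-06 = 91 bits.
In bytes: 91/8 = 11.38 bytes.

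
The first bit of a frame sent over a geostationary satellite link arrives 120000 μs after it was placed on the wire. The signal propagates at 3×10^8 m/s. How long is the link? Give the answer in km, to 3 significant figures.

36000 km

d = s × t_prop = 300000000 × 0.12 = 36000 km.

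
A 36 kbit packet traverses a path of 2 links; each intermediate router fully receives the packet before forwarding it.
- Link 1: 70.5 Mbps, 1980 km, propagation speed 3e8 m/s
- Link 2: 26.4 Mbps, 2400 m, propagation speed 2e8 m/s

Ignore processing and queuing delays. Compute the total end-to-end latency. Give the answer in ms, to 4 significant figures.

L = 36000 bits.
Transmission delays (L/R per hop): 0.510638, 1.36364 ms; sum = 1.87427 ms.
Propagation delays (d/s per hop): 6.6, 0.012 ms; sum = 6.612 ms.
End-to-end = 8.486 ms.

8.486 ms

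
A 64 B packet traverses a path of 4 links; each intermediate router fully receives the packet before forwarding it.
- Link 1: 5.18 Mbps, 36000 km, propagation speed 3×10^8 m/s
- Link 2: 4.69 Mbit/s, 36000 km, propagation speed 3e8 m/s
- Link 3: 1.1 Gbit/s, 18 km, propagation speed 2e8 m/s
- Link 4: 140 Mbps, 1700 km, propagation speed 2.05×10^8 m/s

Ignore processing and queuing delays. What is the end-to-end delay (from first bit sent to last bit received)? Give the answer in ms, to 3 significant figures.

L = 64 × 8 = 512 bits.
Transmission delays (L/R per hop): 0.0988417, 0.109168, 0.000465455, 0.00365714 ms; sum = 0.212133 ms.
Propagation delays (d/s per hop): 120, 120, 0.09, 8.29268 ms; sum = 248.383 ms.
End-to-end = 249 ms.

249 ms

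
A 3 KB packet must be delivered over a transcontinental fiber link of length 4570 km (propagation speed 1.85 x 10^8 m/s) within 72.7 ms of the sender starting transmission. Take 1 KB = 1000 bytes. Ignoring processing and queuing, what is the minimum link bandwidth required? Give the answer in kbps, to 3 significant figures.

500 kbps

L = 24000 bits.
Propagation delay = 4570000 / 185000000 = 24.7027 ms.
Transmission budget = 72.7 − 24.7027 = 47.9973 ms.
R ≥ L / t_tx = 24000 bits / 0.0479973 s = 500 kbps.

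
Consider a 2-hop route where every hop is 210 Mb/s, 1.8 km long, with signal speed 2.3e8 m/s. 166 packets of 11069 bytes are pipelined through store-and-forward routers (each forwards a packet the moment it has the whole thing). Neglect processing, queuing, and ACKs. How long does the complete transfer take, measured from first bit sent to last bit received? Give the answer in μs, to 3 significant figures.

Per-hop transmission t_tx = L/R = 88552/210000000 = 421.676 μs.
Per-hop propagation t_prop = 1800/2.3e+08 = 7.82609 μs.
Pipeline fill: first packet needs 2·t_tx to clear all hops; remaining 165 packets each add one t_tx.
Total = (2+166-1)·t_tx + 2·t_prop = 167·421.676 + 2·7.82609 = 70400 μs.

70400 μs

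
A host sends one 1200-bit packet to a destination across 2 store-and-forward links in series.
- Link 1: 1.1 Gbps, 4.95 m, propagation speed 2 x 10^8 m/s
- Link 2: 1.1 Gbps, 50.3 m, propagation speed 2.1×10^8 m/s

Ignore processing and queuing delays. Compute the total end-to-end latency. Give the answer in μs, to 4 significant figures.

2.446 μs

Transmission delay per hop = L/R = 1200/1100000000 = 1.09091 μs; 2 hops → 2.18182 μs.
Propagation delays (d/s per hop): 0.02475, 0.239524 μs; sum = 0.264274 μs.
End-to-end = 2.446 μs.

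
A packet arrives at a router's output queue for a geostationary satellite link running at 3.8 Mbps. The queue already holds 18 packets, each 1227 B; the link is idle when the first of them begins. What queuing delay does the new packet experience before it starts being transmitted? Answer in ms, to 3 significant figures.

Each queued packet: L/R = 9816/3800000 = 2.58316 ms.
18 queued → 46.4968 ms.
Queuing delay = 46.5 ms.

46.5 ms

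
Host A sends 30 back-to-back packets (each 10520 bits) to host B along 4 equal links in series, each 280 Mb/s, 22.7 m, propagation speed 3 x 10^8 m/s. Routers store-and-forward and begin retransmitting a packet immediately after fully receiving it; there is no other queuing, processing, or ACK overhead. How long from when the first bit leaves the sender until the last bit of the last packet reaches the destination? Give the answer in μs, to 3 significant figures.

1240 μs

Per-hop transmission t_tx = L/R = 10520/280000000 = 37.5714 μs.
Per-hop propagation t_prop = 22.7/300000000 = 0.0756667 μs.
Pipeline fill: first packet needs 4·t_tx to clear all hops; remaining 29 packets each add one t_tx.
Total = (4+30-1)·t_tx + 4·t_prop = 33·37.5714 + 4·0.0756667 = 1240 μs.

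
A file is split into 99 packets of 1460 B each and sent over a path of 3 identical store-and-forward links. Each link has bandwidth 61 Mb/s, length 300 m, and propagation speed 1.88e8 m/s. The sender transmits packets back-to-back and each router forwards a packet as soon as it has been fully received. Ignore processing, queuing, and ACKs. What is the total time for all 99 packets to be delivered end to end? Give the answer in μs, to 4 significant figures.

19340 μs

Per-hop transmission t_tx = L/R = 11680/61000000 = 191.475 μs.
Per-hop propagation t_prop = 300/188000000 = 1.59574 μs.
Pipeline fill: first packet needs 3·t_tx to clear all hops; remaining 98 packets each add one t_tx.
Total = (3+99-1)·t_tx + 3·t_prop = 101·191.475 + 3·1.59574 = 19340 μs.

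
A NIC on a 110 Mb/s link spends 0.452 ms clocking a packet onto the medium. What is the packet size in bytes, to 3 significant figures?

6220 bytes

L = R × t_tx = 110000000 b/s × 0.000452 s = 49720 bits.
In bytes: 49720 / 8 = 6220 bytes.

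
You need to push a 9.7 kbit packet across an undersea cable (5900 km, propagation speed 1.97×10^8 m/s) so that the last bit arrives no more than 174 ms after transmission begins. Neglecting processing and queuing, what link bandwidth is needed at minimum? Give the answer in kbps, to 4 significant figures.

67.34 kbps

Propagation delay = 5900000 / 197000000 = 29.9492 ms.
Transmission budget = 174 − 29.9492 = 144.051 ms.
R ≥ L / t_tx = 9700 bits / 0.144051 s = 67.34 kbps.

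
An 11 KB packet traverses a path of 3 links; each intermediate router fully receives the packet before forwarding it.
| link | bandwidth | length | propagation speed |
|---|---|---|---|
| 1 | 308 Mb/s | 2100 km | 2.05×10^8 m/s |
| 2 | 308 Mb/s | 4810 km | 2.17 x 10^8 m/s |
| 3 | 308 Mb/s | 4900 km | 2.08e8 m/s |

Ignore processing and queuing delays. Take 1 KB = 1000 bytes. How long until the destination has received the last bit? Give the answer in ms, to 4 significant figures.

L = 88000 bits.
Transmission delay per hop = L/R = 88000/308000000 = 0.285714 ms; 3 hops → 0.857143 ms.
Propagation delays (d/s per hop): 10.2439, 22.1659, 23.5577 ms; sum = 55.9675 ms.
End-to-end = 56.82 ms.

56.82 ms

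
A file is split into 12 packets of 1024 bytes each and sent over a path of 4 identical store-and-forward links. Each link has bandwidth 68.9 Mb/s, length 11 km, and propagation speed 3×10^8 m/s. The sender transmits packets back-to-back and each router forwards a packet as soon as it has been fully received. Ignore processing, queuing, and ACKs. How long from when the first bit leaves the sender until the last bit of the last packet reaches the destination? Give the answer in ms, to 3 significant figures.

1.93 ms

Per-hop transmission t_tx = L/R = 8192/68900000 = 0.118897 ms.
Per-hop propagation t_prop = 11000/300000000 = 0.0366667 ms.
Pipeline fill: first packet needs 4·t_tx to clear all hops; remaining 11 packets each add one t_tx.
Total = (4+12-1)·t_tx + 4·t_prop = 15·0.118897 + 4·0.0366667 = 1.93 ms.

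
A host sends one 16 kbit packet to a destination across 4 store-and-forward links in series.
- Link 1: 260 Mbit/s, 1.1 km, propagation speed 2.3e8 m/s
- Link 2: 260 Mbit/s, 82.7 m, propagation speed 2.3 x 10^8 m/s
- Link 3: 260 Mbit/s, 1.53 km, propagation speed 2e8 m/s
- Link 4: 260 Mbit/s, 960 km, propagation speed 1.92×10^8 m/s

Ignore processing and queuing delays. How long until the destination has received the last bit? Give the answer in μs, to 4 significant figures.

L = 16000 bits.
Transmission delay per hop = L/R = 16000/260000000 = 61.5385 μs; 4 hops → 246.154 μs.
Propagation delays (d/s per hop): 4.78261, 0.359565, 7.65, 5000 μs; sum = 5012.79 μs.
End-to-end = 5259 μs.

5259 μs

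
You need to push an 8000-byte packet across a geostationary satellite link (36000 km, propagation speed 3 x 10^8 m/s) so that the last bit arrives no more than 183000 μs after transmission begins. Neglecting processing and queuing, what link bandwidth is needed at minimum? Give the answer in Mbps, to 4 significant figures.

L = 64000 bits.
Propagation delay = 36000000 / 300000000 = 120000 μs.
Transmission budget = 183000 − 120000 = 63000 μs.
R ≥ L / t_tx = 64000 bits / 0.063 s = 1.016 Mbps.

1.016 Mbps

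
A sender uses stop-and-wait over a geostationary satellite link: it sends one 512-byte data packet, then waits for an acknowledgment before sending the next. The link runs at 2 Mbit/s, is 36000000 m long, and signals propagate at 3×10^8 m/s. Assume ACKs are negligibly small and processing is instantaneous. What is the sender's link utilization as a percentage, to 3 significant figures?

t_tx = L/R = 4096/2000000 = 0.002048 s.
t_prop = 36000000/300000000 = 0.12 s; RTT = 0.24 s.
Cycle = t_tx + RTT = 0.242048 s.
Utilization = t_tx / cycle = 0.002048/0.242048 = 0.846 %.

0.846 %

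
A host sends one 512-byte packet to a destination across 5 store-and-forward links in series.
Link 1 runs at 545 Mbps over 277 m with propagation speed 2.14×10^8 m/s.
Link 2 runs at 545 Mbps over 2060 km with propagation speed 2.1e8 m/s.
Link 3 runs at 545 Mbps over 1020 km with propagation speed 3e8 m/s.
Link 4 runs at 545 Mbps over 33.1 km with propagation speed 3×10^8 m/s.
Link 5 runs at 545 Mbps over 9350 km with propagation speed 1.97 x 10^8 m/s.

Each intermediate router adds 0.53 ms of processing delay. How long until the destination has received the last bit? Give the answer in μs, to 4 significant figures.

62940 μs

L = 512 × 8 = 4096 bits.
Transmission delay per hop = L/R = 4096/545000000 = 7.5156 μs; 5 hops → 37.578 μs.
Propagation delays (d/s per hop): 1.29439, 9809.52, 3400, 110.333, 47461.9 μs; sum = 60783.1 μs.
Processing at 4 router(s): 4 × 0.53 ms = 2120 μs.
End-to-end = 62940 μs.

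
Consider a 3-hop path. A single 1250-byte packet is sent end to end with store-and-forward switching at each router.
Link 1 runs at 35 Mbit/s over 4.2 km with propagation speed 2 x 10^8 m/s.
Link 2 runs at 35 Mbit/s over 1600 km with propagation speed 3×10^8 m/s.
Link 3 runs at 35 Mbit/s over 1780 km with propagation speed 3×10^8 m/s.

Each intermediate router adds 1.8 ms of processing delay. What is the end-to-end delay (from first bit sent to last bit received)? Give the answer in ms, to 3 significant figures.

15.7 ms

L = 1250 × 8 = 10000 bits.
Transmission delay per hop = L/R = 10000/35000000 = 0.285714 ms; 3 hops → 0.857143 ms.
Propagation delays (d/s per hop): 0.021, 5.33333, 5.93333 ms; sum = 11.2877 ms.
Processing at 2 router(s): 2 × 1.8 ms = 3.6 ms.
End-to-end = 15.7 ms.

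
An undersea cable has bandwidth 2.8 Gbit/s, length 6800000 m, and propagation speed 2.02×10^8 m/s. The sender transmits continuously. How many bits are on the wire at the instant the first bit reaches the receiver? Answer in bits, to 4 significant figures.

Propagation delay = 6800000 / 202000000 = 0.0336634 s.
BDP = R × t_prop = 2800000000 × 0.0336634 = 94257400 bits.

94260000 bits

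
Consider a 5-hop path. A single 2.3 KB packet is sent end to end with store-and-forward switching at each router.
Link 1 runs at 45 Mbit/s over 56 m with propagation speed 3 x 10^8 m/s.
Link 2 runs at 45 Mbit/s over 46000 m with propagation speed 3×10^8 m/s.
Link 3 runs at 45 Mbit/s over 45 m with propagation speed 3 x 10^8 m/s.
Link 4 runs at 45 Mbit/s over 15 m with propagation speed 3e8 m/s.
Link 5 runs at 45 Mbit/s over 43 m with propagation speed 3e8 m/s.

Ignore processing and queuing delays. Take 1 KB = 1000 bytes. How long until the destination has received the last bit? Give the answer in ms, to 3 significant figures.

2.20 ms

L = 18400 bits.
Transmission delay per hop = L/R = 18400/45000000 = 0.408889 ms; 5 hops → 2.04444 ms.
Propagation delays (d/s per hop): 0.000186667, 0.153333, 0.00015, 5e-05, 0.000143333 ms; sum = 0.153863 ms.
End-to-end = 2.20 ms.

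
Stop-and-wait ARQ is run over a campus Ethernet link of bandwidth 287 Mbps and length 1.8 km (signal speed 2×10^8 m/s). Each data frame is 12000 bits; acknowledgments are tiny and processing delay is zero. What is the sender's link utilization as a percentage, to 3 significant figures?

69.9 %

t_tx = L/R = 12000/287000000 = 4.18118e-05 s.
t_prop = 1800/200000000 = 9e-06 s; RTT = 1.8e-05 s.
Cycle = t_tx + RTT = 5.98118e-05 s.
Utilization = t_tx / cycle = 4.18118e-05/5.98118e-05 = 69.9 %.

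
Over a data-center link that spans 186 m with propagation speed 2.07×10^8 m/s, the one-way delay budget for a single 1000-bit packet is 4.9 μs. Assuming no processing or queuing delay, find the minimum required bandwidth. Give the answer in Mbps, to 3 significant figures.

Propagation delay = 186 / 2.07e+08 = 0.898551 μs.
Transmission budget = 4.9 − 0.898551 = 4.00145 μs.
R ≥ L / t_tx = 1000 bits / 4.00145e-06 s = 250 Mbps.

250 Mbps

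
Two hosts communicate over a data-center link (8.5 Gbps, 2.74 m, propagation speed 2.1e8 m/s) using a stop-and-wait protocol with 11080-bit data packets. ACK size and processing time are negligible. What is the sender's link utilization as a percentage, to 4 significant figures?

98.04 %

t_tx = L/R = 11080/8500000000 = 1.30353e-06 s.
t_prop = 2.74/210000000 = 1.30476e-08 s; RTT = 2.60952e-08 s.
Cycle = t_tx + RTT = 1.32962e-06 s.
Utilization = t_tx / cycle = 1.30353e-06/1.32962e-06 = 98.04 %.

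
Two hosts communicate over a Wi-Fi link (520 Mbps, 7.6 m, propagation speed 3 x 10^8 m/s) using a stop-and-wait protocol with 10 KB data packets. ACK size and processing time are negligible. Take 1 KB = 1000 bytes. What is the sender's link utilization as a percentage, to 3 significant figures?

100 %

t_tx = L/R = 80000/520000000 = 0.000153846 s.
t_prop = 7.6/300000000 = 2.53333e-08 s; RTT = 5.06667e-08 s.
Cycle = t_tx + RTT = 0.000153897 s.
Utilization = t_tx / cycle = 0.000153846/0.000153897 = 100 %.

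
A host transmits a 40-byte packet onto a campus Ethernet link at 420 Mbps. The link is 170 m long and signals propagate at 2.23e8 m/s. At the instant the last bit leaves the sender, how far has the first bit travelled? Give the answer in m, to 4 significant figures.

169.9 m

t_tx = L/R = 320/420000000 = 7.61905e-07 s.
Distance = s × t_tx = 223000000 × 7.61905e-07 = 169.9 m.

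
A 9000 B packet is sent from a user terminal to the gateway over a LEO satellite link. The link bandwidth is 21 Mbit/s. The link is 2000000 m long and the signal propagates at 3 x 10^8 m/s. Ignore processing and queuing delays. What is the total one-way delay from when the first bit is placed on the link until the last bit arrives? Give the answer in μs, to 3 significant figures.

L = 9000 × 8 = 72000 bits.
Transmission delay = L/R = 72000 / 21000000 = 3428.57 μs.
Propagation delay = d/s = 2000000 m / 300000000 m/s = 6666.67 μs.
Total = 10100 μs.

10100 μs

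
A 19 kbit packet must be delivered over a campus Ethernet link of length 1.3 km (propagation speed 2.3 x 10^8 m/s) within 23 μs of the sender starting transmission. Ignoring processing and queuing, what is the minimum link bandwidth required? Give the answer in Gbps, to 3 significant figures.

1.10 Gbps

Propagation delay = 1300 / 2.3e+08 = 5.65217 μs.
Transmission budget = 23 − 5.65217 = 17.3478 μs.
R ≥ L / t_tx = 19000 bits / 1.73478e-05 s = 1.10 Gbps.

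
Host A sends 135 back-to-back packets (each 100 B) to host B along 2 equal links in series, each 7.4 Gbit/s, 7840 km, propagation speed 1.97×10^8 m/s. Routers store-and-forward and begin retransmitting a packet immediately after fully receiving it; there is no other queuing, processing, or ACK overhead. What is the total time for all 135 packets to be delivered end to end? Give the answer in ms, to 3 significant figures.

79.6 ms

Per-hop transmission t_tx = L/R = 800/7400000000 = 0.000108108 ms.
Per-hop propagation t_prop = 7840000/197000000 = 39.797 ms.
Pipeline fill: first packet needs 2·t_tx to clear all hops; remaining 134 packets each add one t_tx.
Total = (2+135-1)·t_tx + 2·t_prop = 136·0.000108108 + 2·39.797 = 79.6 ms.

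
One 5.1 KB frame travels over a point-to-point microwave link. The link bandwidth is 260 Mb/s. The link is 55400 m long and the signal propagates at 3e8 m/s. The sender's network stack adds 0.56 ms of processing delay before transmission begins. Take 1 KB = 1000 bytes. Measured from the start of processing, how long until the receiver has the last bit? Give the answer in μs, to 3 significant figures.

902 μs

L = 40800 bits.
Transmission delay = L/R = 40800 / 260000000 = 156.923 μs.
Propagation delay = d/s = 55400 m / 300000000 m/s = 184.667 μs.
Plus processing delay 0.56 ms = 560 μs.
Total = 902 μs.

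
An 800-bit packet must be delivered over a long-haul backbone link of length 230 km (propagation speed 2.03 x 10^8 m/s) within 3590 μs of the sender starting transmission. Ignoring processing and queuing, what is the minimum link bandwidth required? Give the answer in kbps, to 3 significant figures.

Propagation delay = 230000 / 2.03e+08 = 1133 μs.
Transmission budget = 3590 − 1133 = 2457 μs.
R ≥ L / t_tx = 800 bits / 0.002457 s = 326 kbps.

326 kbps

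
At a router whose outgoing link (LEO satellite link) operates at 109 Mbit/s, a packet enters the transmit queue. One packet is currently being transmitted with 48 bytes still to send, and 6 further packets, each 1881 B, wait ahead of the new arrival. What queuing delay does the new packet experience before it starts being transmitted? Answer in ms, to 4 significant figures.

Each queued packet: L/R = 15048/109000000 = 0.138055 ms.
6 queued → 0.82833 ms.
Plus remaining 384 bits of current packet: 0.00352294 ms.
Queuing delay = 0.8319 ms.

0.8319 ms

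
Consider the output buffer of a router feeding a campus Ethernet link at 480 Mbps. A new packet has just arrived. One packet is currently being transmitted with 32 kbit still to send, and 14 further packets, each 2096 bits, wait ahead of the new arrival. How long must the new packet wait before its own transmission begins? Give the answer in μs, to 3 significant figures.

128 μs

Each queued packet: L/R = 2096/480000000 = 4.36667 μs.
14 queued → 61.1333 μs.
Plus remaining 32000 bits of current packet: 66.6667 μs.
Queuing delay = 128 μs.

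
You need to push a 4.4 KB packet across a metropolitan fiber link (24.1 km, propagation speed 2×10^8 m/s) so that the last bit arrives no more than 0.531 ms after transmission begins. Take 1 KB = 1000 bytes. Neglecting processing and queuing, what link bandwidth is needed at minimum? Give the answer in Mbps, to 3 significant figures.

L = 35200 bits.
Propagation delay = 24100 / 200000000 = 0.1205 ms.
Transmission budget = 0.531 − 0.1205 = 0.4105 ms.
R ≥ L / t_tx = 35200 bits / 0.0004105 s = 85.7 Mbps.

85.7 Mbps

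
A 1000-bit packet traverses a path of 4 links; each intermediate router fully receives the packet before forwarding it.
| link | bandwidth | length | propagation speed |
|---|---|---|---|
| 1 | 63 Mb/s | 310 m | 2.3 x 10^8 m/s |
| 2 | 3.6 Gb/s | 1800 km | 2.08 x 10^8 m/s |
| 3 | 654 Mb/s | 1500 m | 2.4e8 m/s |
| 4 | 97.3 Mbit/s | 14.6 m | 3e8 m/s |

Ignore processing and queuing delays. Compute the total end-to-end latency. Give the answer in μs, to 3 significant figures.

8690 μs

Transmission delays (L/R per hop): 15.873, 0.277778, 1.52905, 10.2775 μs; sum = 27.9573 μs.
Propagation delays (d/s per hop): 1.34783, 8653.85, 6.25, 0.0486667 μs; sum = 8661.49 μs.
End-to-end = 8690 μs.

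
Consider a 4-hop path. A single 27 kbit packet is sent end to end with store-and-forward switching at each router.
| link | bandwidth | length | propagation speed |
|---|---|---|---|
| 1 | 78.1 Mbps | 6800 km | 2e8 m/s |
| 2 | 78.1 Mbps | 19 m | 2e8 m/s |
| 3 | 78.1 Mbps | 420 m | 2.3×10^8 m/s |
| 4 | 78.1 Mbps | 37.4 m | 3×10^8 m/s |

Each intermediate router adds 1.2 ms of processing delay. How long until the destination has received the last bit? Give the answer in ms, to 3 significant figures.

L = 27000 bits.
Transmission delay per hop = L/R = 27000/78100000 = 0.345711 ms; 4 hops → 1.38284 ms.
Propagation delays (d/s per hop): 34, 9.5e-05, 0.00182609, 0.000124667 ms; sum = 34.002 ms.
Processing at 3 router(s): 3 × 1.2 ms = 3.6 ms.
End-to-end = 39.0 ms.

39.0 ms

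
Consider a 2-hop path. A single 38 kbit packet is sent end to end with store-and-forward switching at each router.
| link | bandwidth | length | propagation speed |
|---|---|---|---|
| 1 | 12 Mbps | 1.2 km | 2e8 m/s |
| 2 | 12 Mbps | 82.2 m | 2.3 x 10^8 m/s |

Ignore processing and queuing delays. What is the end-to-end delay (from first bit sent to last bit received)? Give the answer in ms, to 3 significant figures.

6.34 ms

L = 38000 bits.
Transmission delay per hop = L/R = 38000/12000000 = 3.16667 ms; 2 hops → 6.33333 ms.
Propagation delays (d/s per hop): 0.006, 0.000357391 ms; sum = 0.00635739 ms.
End-to-end = 6.34 ms.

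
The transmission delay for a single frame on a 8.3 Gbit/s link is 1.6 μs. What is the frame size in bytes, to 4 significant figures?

1660 bytes

L = R × t_tx = 8.3e+09 b/s × 1.6e-06 s = 13280 bits.
In bytes: 13280 / 8 = 1660 bytes.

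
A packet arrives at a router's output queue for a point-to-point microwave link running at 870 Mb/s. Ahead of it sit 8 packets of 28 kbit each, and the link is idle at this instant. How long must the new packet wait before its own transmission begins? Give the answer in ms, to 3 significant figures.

Each queued packet: L/R = 28000/870000000 = 0.0321839 ms.
8 queued → 0.257471 ms.
Queuing delay = 0.257 ms.

0.257 ms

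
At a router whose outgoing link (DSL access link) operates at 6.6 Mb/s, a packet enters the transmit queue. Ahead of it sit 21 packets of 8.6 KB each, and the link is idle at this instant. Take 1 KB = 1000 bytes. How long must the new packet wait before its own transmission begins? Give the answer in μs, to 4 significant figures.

Each queued packet: L/R = 68800/6600000 = 10424.2 μs.
21 queued → 218909 μs.
Queuing delay = 218900 μs.

218900 μs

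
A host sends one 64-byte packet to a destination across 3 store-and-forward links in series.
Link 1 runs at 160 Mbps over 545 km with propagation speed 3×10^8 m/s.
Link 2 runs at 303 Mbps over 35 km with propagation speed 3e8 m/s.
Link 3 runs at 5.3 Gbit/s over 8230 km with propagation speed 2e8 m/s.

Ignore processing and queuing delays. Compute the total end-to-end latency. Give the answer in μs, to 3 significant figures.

43100 μs

L = 64 × 8 = 512 bits.
Transmission delays (L/R per hop): 3.2, 1.68977, 0.0966038 μs; sum = 4.98637 μs.
Propagation delays (d/s per hop): 1816.67, 116.667, 41150 μs; sum = 43083.3 μs.
End-to-end = 43100 μs.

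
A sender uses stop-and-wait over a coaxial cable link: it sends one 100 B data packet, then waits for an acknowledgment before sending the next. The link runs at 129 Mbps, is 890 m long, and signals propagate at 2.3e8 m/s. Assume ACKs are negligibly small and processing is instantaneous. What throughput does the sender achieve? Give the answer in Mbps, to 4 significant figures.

57.39 Mbps

t_tx = L/R = 800/129000000 = 6.20155e-06 s.
t_prop = 890/2.3e+08 = 3.86957e-06 s; RTT = 7.73913e-06 s.
Cycle = t_tx + RTT = 1.39407e-05 s.
Throughput = L / cycle = 800 / 1.39407e-05 = 57.39 Mbps.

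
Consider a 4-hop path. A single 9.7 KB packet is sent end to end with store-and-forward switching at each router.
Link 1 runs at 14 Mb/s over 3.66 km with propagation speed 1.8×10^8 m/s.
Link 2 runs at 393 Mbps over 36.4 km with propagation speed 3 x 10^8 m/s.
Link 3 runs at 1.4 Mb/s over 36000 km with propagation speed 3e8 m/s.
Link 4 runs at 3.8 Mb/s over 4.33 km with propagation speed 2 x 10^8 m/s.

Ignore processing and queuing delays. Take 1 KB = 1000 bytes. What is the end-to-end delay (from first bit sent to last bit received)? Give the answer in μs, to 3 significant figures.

202000 μs

L = 77600 bits.
Transmission delays (L/R per hop): 5542.86, 197.455, 55428.6, 20421.1 μs; sum = 81589.9 μs.
Propagation delays (d/s per hop): 20.3333, 121.333, 120000, 21.65 μs; sum = 120163 μs.
End-to-end = 202000 μs.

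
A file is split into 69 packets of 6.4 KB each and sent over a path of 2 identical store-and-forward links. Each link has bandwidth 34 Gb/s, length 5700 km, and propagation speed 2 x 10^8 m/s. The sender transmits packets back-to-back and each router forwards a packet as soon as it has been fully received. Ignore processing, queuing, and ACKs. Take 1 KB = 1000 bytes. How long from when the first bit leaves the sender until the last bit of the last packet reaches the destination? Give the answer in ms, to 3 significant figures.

Per-hop transmission t_tx = L/R = 51200/34000000000 = 0.00150588 ms.
Per-hop propagation t_prop = 5700000/200000000 = 28.5 ms.
Pipeline fill: first packet needs 2·t_tx to clear all hops; remaining 68 packets each add one t_tx.
Total = (2+69-1)·t_tx + 2·t_prop = 70·0.00150588 + 2·28.5 = 57.1 ms.

57.1 ms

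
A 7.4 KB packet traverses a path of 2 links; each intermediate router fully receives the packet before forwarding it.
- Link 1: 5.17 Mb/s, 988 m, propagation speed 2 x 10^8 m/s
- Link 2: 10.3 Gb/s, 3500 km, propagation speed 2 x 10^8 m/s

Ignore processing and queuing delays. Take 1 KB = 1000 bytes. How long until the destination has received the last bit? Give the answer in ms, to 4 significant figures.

28.96 ms

L = 59200 bits.
Transmission delays (L/R per hop): 11.4507, 0.00574757 ms; sum = 11.4564 ms.
Propagation delays (d/s per hop): 0.00494, 17.5 ms; sum = 17.5049 ms.
End-to-end = 28.96 ms.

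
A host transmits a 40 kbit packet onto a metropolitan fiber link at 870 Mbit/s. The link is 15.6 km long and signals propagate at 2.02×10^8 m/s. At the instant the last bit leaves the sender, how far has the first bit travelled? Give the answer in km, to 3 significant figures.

9.29 km

t_tx = L/R = 40000/870000000 = 4.5977e-05 s.
Distance = s × t_tx = 202000000 × 4.5977e-05 = 9.29 km.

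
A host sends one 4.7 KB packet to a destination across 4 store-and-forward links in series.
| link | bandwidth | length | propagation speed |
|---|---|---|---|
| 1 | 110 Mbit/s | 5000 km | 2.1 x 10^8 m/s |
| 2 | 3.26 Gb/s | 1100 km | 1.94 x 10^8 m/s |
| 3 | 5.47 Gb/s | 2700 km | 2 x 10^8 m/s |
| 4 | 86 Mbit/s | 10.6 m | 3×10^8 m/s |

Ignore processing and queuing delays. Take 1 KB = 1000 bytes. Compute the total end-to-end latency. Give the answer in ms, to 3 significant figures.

43.8 ms

L = 37600 bits.
Transmission delays (L/R per hop): 0.341818, 0.0115337, 0.00687386, 0.437209 ms; sum = 0.797435 ms.
Propagation delays (d/s per hop): 23.8095, 5.6701, 13.5, 3.53333e-05 ms; sum = 42.9797 ms.
End-to-end = 43.8 ms.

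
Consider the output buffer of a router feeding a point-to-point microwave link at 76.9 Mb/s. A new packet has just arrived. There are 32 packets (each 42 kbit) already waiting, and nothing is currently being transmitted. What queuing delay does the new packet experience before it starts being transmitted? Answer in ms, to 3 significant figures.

17.5 ms

Each queued packet: L/R = 42000/76900000 = 0.546164 ms.
32 queued → 17.4772 ms.
Queuing delay = 17.5 ms.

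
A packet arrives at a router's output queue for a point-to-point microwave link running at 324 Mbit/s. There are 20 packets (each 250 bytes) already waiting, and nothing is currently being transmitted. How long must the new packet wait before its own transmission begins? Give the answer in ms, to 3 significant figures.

Each queued packet: L/R = 2000/324000000 = 0.00617284 ms.
20 queued → 0.123457 ms.
Queuing delay = 0.123 ms.

0.123 ms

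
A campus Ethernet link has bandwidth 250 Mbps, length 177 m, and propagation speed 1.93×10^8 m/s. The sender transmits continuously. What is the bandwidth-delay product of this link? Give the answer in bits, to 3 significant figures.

229 bits

Propagation delay = 177 / 193000000 = 9.17098e-07 s.
BDP = R × t_prop = 250000000 × 9.17098e-07 = 229.275 bits.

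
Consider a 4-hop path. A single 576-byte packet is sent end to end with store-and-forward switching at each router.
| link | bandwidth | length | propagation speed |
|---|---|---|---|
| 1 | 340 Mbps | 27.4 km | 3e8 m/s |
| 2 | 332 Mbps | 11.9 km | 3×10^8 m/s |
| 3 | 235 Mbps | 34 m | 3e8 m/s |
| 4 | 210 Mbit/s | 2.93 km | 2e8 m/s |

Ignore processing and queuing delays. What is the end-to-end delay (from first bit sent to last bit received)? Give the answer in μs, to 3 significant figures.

L = 576 × 8 = 4608 bits.
Transmission delays (L/R per hop): 13.5529, 13.8795, 19.6085, 21.9429 μs; sum = 68.9838 μs.
Propagation delays (d/s per hop): 91.3333, 39.6667, 0.113333, 14.65 μs; sum = 145.763 μs.
End-to-end = 215 μs.

215 μs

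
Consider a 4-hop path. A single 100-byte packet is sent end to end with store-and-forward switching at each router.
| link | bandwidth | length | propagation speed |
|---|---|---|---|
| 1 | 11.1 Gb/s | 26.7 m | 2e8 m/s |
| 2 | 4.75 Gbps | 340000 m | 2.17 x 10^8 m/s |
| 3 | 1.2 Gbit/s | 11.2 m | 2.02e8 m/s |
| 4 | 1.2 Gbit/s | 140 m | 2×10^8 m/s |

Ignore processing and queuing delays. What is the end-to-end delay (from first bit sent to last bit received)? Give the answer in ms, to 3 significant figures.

1.57 ms

L = 100 × 8 = 800 bits.
Transmission delays (L/R per hop): 7.20721e-05, 0.000168421, 0.000666667, 0.000666667 ms; sum = 0.00157383 ms.
Propagation delays (d/s per hop): 0.0001335, 1.56682, 5.54455e-05, 0.0007 ms; sum = 1.56771 ms.
End-to-end = 1.57 ms.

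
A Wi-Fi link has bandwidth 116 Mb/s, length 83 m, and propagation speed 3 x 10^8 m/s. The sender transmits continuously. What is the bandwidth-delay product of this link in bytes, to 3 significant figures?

4.01 bytes

Propagation delay = 83 / 300000000 = 2.76667e-07 s.
BDP = R × t_prop = 116000000 × 2.76667e-07 = 32.0933 bits.
In bytes: 32.0933/8 = 4.01 bytes.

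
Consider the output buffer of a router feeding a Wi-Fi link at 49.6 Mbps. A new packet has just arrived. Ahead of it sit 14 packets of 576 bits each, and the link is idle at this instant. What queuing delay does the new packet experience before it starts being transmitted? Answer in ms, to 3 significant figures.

Each queued packet: L/R = 576/49600000 = 0.0116129 ms.
14 queued → 0.162581 ms.
Queuing delay = 0.163 ms.

0.163 ms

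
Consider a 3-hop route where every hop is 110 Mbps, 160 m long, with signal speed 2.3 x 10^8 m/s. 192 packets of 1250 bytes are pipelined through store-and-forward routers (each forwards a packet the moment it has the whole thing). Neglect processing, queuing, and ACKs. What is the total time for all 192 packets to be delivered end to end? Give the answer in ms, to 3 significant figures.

17.6 ms

Per-hop transmission t_tx = L/R = 10000/110000000 = 0.0909091 ms.
Per-hop propagation t_prop = 160/2.3e+08 = 0.000695652 ms.
Pipeline fill: first packet needs 3·t_tx to clear all hops; remaining 191 packets each add one t_tx.
Total = (3+192-1)·t_tx + 3·t_prop = 194·0.0909091 + 3·0.000695652 = 17.6 ms.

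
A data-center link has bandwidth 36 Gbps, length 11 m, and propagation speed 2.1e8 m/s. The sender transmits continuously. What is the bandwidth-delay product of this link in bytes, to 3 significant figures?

236 bytes

Propagation delay = 11 / 210000000 = 5.2381e-08 s.
BDP = R × t_prop = 36000000000 × 5.2381e-08 = 1885.71 bits.
In bytes: 1885.71/8 = 236 bytes.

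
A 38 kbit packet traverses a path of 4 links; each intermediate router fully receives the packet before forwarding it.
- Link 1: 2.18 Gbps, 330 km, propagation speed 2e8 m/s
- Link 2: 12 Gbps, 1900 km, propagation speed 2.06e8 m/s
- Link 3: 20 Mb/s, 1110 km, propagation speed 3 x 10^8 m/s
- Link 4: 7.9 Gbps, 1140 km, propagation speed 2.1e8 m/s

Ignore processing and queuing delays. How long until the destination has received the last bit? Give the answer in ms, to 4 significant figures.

L = 38000 bits.
Transmission delays (L/R per hop): 0.0174312, 0.00316667, 1.9, 0.00481013 ms; sum = 1.92541 ms.
Propagation delays (d/s per hop): 1.65, 9.2233, 3.7, 5.42857 ms; sum = 20.0019 ms.
End-to-end = 21.93 ms.

21.93 ms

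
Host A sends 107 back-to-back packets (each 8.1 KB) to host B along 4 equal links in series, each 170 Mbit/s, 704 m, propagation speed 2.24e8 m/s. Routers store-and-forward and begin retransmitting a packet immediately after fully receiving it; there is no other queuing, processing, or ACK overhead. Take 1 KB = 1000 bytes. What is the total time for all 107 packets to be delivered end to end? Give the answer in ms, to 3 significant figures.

41.9 ms

Per-hop transmission t_tx = L/R = 64800/170000000 = 0.381176 ms.
Per-hop propagation t_prop = 704/2.24e+08 = 0.00314286 ms.
Pipeline fill: first packet needs 4·t_tx to clear all hops; remaining 106 packets each add one t_tx.
Total = (4+107-1)·t_tx + 4·t_prop = 110·0.381176 + 4·0.00314286 = 41.9 ms.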